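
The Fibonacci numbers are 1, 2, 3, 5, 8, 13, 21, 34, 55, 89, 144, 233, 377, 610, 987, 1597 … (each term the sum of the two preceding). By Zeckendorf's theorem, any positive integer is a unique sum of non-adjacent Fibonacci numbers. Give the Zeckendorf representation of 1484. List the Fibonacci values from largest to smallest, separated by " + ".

1484 − 987 = 497
497 − 377 = 120
120 − 89 = 31
31 − 21 = 10
10 − 8 = 2
2 − 2 = 0
So 1484 = 987 + 377 + 89 + 21 + 8 + 2, with no two terms consecutive in the sequence.

987 + 377 + 89 + 21 + 8 + 2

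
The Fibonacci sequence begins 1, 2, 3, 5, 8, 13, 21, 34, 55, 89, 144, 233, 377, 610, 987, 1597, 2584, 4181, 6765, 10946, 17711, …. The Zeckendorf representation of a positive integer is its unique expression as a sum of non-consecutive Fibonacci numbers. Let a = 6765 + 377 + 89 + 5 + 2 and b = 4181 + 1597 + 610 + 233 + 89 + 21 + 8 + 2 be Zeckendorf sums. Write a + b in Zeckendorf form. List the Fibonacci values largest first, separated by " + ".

The two numbers are 7238 and 6741, so their sum is 13979.
Repeatedly subtract the largest Fibonacci number that fits:
13979: greatest Fibonacci not exceeding it is 10946, leaving 3033
3033: greatest Fibonacci not exceeding it is 2584, leaving 449
449: greatest Fibonacci not exceeding it is 377, leaving 72
72: greatest Fibonacci not exceeding it is 55, leaving 17
17: greatest Fibonacci not exceeding it is 13, leaving 4
4: greatest Fibonacci not exceeding it is 3, leaving 1
1: greatest Fibonacci not exceeding it is 1, leaving 0

10946 + 2584 + 377 + 55 + 13 + 3 + 1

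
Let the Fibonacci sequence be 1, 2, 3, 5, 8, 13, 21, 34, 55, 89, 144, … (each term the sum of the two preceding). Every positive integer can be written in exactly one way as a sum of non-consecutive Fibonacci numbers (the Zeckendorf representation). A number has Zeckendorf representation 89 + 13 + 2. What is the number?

104

89 + 13 + 2 = 104.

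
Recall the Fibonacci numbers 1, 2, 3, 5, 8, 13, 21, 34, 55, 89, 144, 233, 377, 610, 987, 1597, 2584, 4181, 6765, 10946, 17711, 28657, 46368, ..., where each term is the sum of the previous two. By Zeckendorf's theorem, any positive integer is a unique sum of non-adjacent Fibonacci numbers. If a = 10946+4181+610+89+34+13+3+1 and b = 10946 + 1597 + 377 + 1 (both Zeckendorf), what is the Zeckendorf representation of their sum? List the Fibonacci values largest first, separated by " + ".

28657 + 89 + 34 + 13 + 5

The two numbers are 15877 and 12921, so their sum is 28798.
Repeatedly subtract the largest Fibonacci number that fits:
28798: greatest Fibonacci not exceeding it is 28657, leaving 141
141: greatest Fibonacci not exceeding it is 89, leaving 52
52: greatest Fibonacci not exceeding it is 34, leaving 18
18: greatest Fibonacci not exceeding it is 13, leaving 5
5: greatest Fibonacci not exceeding it is 5, leaving 0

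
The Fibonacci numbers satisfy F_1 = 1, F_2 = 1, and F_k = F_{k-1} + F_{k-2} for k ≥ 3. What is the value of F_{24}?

Iterating the recurrence up to F_{17} = 1597 and F_{16} = 987:
F_{18} = F_{17} + F_{16} = 1597 + 987 = 2584
F_{19} = F_{18} + F_{17} = 2584 + 1597 = 4181
F_{20} = F_{19} + F_{18} = 4181 + 2584 = 6765
F_{21} = F_{20} + F_{19} = 6765 + 4181 = 10946
F_{22} = F_{21} + F_{20} = 10946 + 6765 = 17711
F_{23} = F_{22} + F_{21} = 17711 + 10946 = 28657
F_{24} = F_{23} + F_{22} = 28657 + 17711 = 46368

46368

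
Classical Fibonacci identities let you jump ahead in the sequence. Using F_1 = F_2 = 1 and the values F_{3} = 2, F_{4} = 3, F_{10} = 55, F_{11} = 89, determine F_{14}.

377

By the addition formula F_{m+n} = F_m F_{n+1} + F_{m−1} F_n with m=4, n=10: F_{14} = 3·89 + 2·55 = 267 + 110 = 377.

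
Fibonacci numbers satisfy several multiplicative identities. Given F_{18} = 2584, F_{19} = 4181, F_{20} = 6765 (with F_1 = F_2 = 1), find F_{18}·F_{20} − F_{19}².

-1

2584·6765 − 4181² = 17480760 − 17480761 = -1. (Cassini's identity: F_{k−1}F_{k+1} − F_k² = (−1)^k.)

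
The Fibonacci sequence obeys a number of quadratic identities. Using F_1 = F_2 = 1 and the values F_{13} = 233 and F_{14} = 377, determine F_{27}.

By F_{2k+1} = F_k² + F_{k+1}²: F_{27} = 233² + 377² = 54289 + 142129 = 196418.

196418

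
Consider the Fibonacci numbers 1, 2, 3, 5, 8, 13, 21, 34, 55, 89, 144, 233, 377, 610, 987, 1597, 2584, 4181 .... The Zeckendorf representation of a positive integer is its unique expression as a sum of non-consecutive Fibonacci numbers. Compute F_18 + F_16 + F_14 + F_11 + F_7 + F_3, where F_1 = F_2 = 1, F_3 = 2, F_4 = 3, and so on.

4052

F_18 + F_16 + F_14 + F_11 + F_7 + F_3 = 2584 + 987 + 377 + 89 + 13 + 2 = 4052.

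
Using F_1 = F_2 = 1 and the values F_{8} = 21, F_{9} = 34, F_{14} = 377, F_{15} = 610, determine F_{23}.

By the addition formula F_{m+n} = F_m F_{n+1} + F_{m−1} F_n with m=15, n=8: F_{23} = 610·34 + 377·21 = 20740 + 7917 = 28657.

28657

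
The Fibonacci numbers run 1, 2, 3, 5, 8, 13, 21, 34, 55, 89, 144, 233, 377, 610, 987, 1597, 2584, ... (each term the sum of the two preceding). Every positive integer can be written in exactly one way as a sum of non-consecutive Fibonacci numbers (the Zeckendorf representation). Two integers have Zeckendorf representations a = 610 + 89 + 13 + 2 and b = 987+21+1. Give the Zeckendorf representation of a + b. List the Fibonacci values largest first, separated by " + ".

1597 + 89 + 34 + 3

The two numbers are 714 and 1009, so their sum is 1723.
Greedy algorithm:
1597 ≤ 1723 < 2584, so take 1597; remainder 126
89 ≤ 126 < 144, so take 89; remainder 37
34 ≤ 37 < 55, so take 34; remainder 3
3 ≤ 3 < 5, so take 3; remainder 0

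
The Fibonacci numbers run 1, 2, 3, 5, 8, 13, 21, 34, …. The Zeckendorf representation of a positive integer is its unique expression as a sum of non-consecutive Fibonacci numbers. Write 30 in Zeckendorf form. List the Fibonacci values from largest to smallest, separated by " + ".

21 + 8 + 1

Greedily peel off the largest Fibonacci term at each step:
largest Fibonacci ≤ 30 is 21; 30 − 21 = 9
largest Fibonacci ≤ 9 is 8; 9 − 8 = 1
largest Fibonacci ≤ 1 is 1; 1 − 1 = 0
So 30 = 21 + 8 + 1, with no two terms consecutive in the sequence.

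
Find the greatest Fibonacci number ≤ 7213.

6765 ≤ 7213 < 10946, so the largest Fibonacci number not exceeding 7213 is 6765.

6765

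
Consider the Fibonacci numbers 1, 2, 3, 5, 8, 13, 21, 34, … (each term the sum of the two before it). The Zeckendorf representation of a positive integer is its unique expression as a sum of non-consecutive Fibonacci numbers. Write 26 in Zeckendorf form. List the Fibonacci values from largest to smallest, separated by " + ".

21 + 5

Greedily peel off the largest Fibonacci term at each step:
largest Fibonacci ≤ 26 is 21; 26 − 21 = 5
largest Fibonacci ≤ 5 is 5; 5 − 5 = 0
So 26 = 21 + 5, with no two terms consecutive in the sequence.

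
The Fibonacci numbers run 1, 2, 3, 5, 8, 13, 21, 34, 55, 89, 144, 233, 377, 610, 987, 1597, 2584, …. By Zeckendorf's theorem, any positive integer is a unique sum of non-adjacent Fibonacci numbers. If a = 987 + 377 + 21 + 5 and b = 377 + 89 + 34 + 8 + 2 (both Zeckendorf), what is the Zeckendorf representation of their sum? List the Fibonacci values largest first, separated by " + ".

1597 + 233 + 55 + 13 + 2

The two numbers are 1390 and 510, so their sum is 1900.
Greedily peel off the largest Fibonacci term at each step:
take 1597 (≤ 1900); 1900 − 1597 = 303
take 233 (≤ 303); 303 − 233 = 70
take 55 (≤ 70); 70 − 55 = 15
take 13 (≤ 15); 15 − 13 = 2
take 2 (≤ 2); 2 − 2 = 0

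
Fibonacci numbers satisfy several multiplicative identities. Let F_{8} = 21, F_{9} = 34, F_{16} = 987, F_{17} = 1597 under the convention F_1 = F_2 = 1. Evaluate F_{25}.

By the addition formula F_{m+n} = F_m F_{n+1} + F_{m−1} F_n with m=9, n=16: F_{25} = 34·1597 + 21·987 = 54298 + 20727 = 75025.

75025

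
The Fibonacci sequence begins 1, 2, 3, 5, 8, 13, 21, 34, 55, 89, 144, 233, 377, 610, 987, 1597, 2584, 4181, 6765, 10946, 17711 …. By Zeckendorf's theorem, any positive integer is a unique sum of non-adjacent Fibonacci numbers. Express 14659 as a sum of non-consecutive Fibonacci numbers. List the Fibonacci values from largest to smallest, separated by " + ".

10946 + 2584 + 987 + 89 + 34 + 13 + 5 + 1

10946 ≤ 14659 < 17711, so take 10946; remainder 3713
2584 ≤ 3713 < 4181, so take 2584; remainder 1129
987 ≤ 1129 < 1597, so take 987; remainder 142
89 ≤ 142 < 144, so take 89; remainder 53
34 ≤ 53 < 55, so take 34; remainder 19
13 ≤ 19 < 21, so take 13; remainder 6
5 ≤ 6 < 8, so take 5; remainder 1
1 ≤ 1 < 2, so take 1; remainder 0
So 14659 = 10946 + 2584 + 987 + 89 + 34 + 13 + 5 + 1, with no two terms consecutive in the sequence.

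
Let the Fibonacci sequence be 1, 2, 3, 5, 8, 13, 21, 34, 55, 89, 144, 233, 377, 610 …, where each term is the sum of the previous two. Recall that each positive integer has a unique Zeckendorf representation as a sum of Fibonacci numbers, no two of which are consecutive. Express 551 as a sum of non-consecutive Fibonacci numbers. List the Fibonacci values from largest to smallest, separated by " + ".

Greedy algorithm:
377 ≤ 551 < 610, so take 377; remainder 174
144 ≤ 174 < 233, so take 144; remainder 30
21 ≤ 30 < 34, so take 21; remainder 9
8 ≤ 9 < 13, so take 8; remainder 1
1 ≤ 1 < 2, so take 1; remainder 0
So 551 = 377 + 144 + 21 + 8 + 1, with no two terms consecutive in the sequence.

377 + 144 + 21 + 8 + 1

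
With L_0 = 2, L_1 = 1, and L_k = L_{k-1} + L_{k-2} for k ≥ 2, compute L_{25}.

167761

Iterating the recurrence up to L_{20} = 15127 and L_{19} = 9349:
L_{21} = L_{20} + L_{19} = 15127 + 9349 = 24476
L_{22} = L_{21} + L_{20} = 24476 + 15127 = 39603
L_{23} = L_{22} + L_{21} = 39603 + 24476 = 64079
L_{24} = L_{23} + L_{22} = 64079 + 39603 = 103682
L_{25} = L_{24} + L_{23} = 103682 + 64079 = 167761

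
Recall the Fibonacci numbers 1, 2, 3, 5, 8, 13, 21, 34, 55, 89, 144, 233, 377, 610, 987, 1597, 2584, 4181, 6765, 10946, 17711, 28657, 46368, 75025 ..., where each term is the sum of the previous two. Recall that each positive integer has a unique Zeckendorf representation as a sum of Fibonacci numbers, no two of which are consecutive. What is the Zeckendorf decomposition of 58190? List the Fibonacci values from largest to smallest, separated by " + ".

46368 ≤ 58190 < 75025, so take 46368; remainder 11822
10946 ≤ 11822 < 17711, so take 10946; remainder 876
610 ≤ 876 < 987, so take 610; remainder 266
233 ≤ 266 < 377, so take 233; remainder 33
21 ≤ 33 < 34, so take 21; remainder 12
8 ≤ 12 < 13, so take 8; remainder 4
3 ≤ 4 < 5, so take 3; remainder 1
1 ≤ 1 < 2, so take 1; remainder 0
So 58190 = 46368 + 10946 + 610 + 233 + 21 + 8 + 3 + 1, with no two terms consecutive in the sequence.

46368 + 10946 + 610 + 233 + 21 + 8 + 3 + 1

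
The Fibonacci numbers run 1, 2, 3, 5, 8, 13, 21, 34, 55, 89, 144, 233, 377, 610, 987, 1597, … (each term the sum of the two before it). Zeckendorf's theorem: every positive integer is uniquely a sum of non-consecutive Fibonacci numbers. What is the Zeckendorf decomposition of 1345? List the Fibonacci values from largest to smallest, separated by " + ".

987 + 233 + 89 + 34 + 2

Greedily peel off the largest Fibonacci term at each step:
1345 − 987 = 358
358 − 233 = 125
125 − 89 = 36
36 − 34 = 2
2 − 2 = 0
So 1345 = 987 + 233 + 89 + 34 + 2, with no two terms consecutive in the sequence.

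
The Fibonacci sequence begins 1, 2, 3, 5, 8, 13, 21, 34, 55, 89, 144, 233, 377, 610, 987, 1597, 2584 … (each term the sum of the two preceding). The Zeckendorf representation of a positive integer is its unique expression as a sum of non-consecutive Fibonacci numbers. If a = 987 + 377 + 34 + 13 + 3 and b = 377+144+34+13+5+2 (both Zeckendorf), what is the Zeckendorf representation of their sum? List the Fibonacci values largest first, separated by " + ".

1597 + 377 + 13 + 2

The two numbers are 1414 and 575, so their sum is 1989.
1989: greatest Fibonacci not exceeding it is 1597, leaving 392
392: greatest Fibonacci not exceeding it is 377, leaving 15
15: greatest Fibonacci not exceeding it is 13, leaving 2
2: greatest Fibonacci not exceeding it is 2, leaving 0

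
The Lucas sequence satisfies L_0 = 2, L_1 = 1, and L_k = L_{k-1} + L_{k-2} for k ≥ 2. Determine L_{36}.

Iterating the recurrence up to L_{31} = 3010349 and L_{30} = 1860498:
L_{32} = L_{31} + L_{30} = 3010349 + 1860498 = 4870847
L_{33} = L_{32} + L_{31} = 4870847 + 3010349 = 7881196
L_{34} = L_{33} + L_{32} = 7881196 + 4870847 = 12752043
L_{35} = L_{34} + L_{33} = 12752043 + 7881196 = 20633239
L_{36} = L_{35} + L_{34} = 20633239 + 12752043 = 33385282

33385282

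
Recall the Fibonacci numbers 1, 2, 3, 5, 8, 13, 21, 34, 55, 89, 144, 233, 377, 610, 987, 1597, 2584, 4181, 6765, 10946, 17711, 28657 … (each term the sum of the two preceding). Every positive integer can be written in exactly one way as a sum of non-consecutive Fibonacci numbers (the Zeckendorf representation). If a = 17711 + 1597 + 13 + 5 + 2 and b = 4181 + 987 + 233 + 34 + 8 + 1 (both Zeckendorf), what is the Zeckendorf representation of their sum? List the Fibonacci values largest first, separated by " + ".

The two numbers are 19328 and 5444, so their sum is 24772.
Repeatedly subtract the largest Fibonacci number that fits:
24772: greatest Fibonacci not exceeding it is 17711, leaving 7061
7061: greatest Fibonacci not exceeding it is 6765, leaving 296
296: greatest Fibonacci not exceeding it is 233, leaving 63
63: greatest Fibonacci not exceeding it is 55, leaving 8
8: greatest Fibonacci not exceeding it is 8, leaving 0

17711 + 6765 + 233 + 55 + 8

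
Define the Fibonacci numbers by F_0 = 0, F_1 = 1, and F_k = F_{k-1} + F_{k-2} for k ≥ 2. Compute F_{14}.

Iterating the recurrence up to F_{8} = 21 and F_{7} = 13:
F_{9} = F_{8} + F_{7} = 21 + 13 = 34
F_{10} = F_{9} + F_{8} = 34 + 21 = 55
F_{11} = F_{10} + F_{9} = 55 + 34 = 89
F_{12} = F_{11} + F_{10} = 89 + 55 = 144
F_{13} = F_{12} + F_{11} = 144 + 89 = 233
F_{14} = F_{13} + F_{12} = 233 + 144 = 377

377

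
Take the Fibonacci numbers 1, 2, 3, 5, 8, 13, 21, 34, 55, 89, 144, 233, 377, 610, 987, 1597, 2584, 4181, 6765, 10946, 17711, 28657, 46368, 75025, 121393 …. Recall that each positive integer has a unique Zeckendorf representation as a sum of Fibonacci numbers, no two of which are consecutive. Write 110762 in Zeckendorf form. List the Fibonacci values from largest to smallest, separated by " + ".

75025 + 28657 + 6765 + 233 + 55 + 21 + 5 + 1

Greedily peel off the largest Fibonacci term at each step:
take 75025 (≤ 110762); 110762 − 75025 = 35737
take 28657 (≤ 35737); 35737 − 28657 = 7080
take 6765 (≤ 7080); 7080 − 6765 = 315
take 233 (≤ 315); 315 − 233 = 82
take 55 (≤ 82); 82 − 55 = 27
take 21 (≤ 27); 27 − 21 = 6
take 5 (≤ 6); 6 − 5 = 1
take 1 (≤ 1); 1 − 1 = 0
So 110762 = 75025 + 28657 + 6765 + 233 + 55 + 21 + 5 + 1, with no two terms consecutive in the sequence.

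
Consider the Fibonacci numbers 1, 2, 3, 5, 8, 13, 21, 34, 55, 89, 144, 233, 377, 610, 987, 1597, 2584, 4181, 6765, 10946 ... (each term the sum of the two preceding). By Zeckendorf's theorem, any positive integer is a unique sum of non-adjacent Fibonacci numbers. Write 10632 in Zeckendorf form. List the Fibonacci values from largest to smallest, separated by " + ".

10632 − 6765 = 3867
3867 − 2584 = 1283
1283 − 987 = 296
296 − 233 = 63
63 − 55 = 8
8 − 8 = 0
So 10632 = 6765 + 2584 + 987 + 233 + 55 + 8, with no two terms consecutive in the sequence.

6765 + 2584 + 987 + 233 + 55 + 8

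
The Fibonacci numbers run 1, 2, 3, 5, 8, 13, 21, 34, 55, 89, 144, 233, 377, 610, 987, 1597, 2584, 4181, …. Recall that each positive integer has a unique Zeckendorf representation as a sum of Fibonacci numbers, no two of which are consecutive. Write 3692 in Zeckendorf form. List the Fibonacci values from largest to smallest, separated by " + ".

2584 + 987 + 89 + 21 + 8 + 3

Greedily peel off the largest Fibonacci term at each step:
take 2584 (≤ 3692); 3692 − 2584 = 1108
take 987 (≤ 1108); 1108 − 987 = 121
take 89 (≤ 121); 121 − 89 = 32
take 21 (≤ 32); 32 − 21 = 11
take 8 (≤ 11); 11 − 8 = 3
take 3 (≤ 3); 3 − 3 = 0
So 3692 = 2584 + 987 + 89 + 21 + 8 + 3, with no two terms consecutive in the sequence.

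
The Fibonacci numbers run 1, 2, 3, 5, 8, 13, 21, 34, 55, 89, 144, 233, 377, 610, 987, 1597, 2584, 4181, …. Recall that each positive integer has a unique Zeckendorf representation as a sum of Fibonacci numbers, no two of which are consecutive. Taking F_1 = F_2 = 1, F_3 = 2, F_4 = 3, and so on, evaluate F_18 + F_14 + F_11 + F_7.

3063

F_18 + F_14 + F_11 + F_7 = 2584 + 377 + 89 + 13 = 3063.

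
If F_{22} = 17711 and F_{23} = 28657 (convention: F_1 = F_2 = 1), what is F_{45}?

By F_{2k+1} = F_k² + F_{k+1}²: F_{45} = 17711² + 28657² = 313679521 + 821223649 = 1134903170.

1134903170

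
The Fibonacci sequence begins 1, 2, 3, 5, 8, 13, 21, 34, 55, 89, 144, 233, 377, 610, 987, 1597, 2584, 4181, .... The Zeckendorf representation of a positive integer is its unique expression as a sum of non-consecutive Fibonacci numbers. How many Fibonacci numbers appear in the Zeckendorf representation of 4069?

7

2584 ≤ 4069 < 4181, so take 2584; remainder 1485
987 ≤ 1485 < 1597, so take 987; remainder 498
377 ≤ 498 < 610, so take 377; remainder 121
89 ≤ 121 < 144, so take 89; remainder 32
21 ≤ 32 < 34, so take 21; remainder 11
8 ≤ 11 < 13, so take 8; remainder 3
3 ≤ 3 < 5, so take 3; remainder 0
4069 = 2584 + 987 + 377 + 89 + 21 + 8 + 3, which has 7 terms.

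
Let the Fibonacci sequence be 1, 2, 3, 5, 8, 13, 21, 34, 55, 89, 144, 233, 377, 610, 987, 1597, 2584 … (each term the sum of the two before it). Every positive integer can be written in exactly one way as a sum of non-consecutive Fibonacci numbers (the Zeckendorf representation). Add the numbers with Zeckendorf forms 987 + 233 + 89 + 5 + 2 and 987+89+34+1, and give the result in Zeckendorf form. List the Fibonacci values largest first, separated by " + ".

1597 + 610 + 144 + 55 + 21

The two numbers are 1316 and 1111, so their sum is 2427.
Greedy algorithm:
2427 − 1597 = 830
830 − 610 = 220
220 − 144 = 76
76 − 55 = 21
21 − 21 = 0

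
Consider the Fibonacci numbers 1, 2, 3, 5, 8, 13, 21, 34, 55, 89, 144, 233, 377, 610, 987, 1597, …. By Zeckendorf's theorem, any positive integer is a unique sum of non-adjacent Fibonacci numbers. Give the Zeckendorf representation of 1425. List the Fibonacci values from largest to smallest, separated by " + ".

987 + 377 + 55 + 5 + 1

Repeatedly subtract the largest Fibonacci number that fits:
take 987 (≤ 1425); 1425 − 987 = 438
take 377 (≤ 438); 438 − 377 = 61
take 55 (≤ 61); 61 − 55 = 6
take 5 (≤ 6); 6 − 5 = 1
take 1 (≤ 1); 1 − 1 = 0
So 1425 = 987 + 377 + 55 + 5 + 1, with no two terms consecutive in the sequence.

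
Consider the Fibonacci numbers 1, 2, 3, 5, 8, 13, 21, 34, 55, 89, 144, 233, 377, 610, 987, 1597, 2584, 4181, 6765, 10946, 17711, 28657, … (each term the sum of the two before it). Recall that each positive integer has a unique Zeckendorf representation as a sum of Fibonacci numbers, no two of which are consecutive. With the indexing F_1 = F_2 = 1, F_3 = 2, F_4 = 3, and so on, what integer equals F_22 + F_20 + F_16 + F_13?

F_22 + F_20 + F_16 + F_13 = 17711 + 6765 + 987 + 233 = 25696.

25696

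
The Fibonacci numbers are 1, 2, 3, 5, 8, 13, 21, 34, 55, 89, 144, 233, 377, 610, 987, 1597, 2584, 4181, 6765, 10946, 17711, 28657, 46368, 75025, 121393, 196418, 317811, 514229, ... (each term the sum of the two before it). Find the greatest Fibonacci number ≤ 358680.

317811 ≤ 358680 < 514229, so the largest Fibonacci number not exceeding 358680 is 317811.

317811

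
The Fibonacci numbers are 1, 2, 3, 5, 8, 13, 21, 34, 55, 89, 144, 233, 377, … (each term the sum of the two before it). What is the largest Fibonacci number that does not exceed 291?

233

233 ≤ 291 < 377, so the largest Fibonacci number not exceeding 291 is 233.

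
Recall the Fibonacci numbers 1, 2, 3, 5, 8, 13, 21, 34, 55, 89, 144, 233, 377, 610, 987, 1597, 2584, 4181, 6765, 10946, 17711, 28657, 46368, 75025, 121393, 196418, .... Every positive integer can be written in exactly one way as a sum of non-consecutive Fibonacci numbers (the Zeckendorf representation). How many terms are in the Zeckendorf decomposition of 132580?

4

Repeatedly subtract the largest Fibonacci number that fits:
132580 − 121393 = 11187
11187 − 10946 = 241
241 − 233 = 8
8 − 8 = 0
132580 = 121393 + 10946 + 233 + 8, which has 4 terms.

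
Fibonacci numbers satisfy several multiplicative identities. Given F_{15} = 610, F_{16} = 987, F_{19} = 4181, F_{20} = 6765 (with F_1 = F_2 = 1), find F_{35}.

By the addition formula F_{m+n} = F_m F_{n+1} + F_{m−1} F_n with m=20, n=15: F_{35} = 6765·987 + 4181·610 = 6677055 + 2550410 = 9227465.

9227465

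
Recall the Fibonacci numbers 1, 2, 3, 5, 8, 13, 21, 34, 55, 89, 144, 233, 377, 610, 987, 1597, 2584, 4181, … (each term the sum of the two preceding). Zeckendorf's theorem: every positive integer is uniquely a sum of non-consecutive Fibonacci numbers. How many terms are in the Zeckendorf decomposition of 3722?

5

subtract 2584 from 3722: 1138 remains
subtract 987 from 1138: 151 remains
subtract 144 from 151: 7 remains
subtract 5 from 7: 2 remains
subtract 2 from 2: 0 remains
3722 = 2584 + 987 + 144 + 5 + 2, which has 5 terms.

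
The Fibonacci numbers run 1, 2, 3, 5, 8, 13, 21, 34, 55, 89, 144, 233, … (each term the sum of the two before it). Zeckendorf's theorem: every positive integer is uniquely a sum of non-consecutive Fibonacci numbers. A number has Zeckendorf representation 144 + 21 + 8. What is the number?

144 + 21 + 8 = 173.

173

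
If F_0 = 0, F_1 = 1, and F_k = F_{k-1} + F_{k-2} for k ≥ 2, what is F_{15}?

610

Iterating the recurrence up to F_{9} = 34 and F_{8} = 21:
F_{10} = F_{9} + F_{8} = 34 + 21 = 55
F_{11} = F_{10} + F_{9} = 55 + 34 = 89
F_{12} = F_{11} + F_{10} = 89 + 55 = 144
F_{13} = F_{12} + F_{11} = 144 + 89 = 233
F_{14} = F_{13} + F_{12} = 233 + 144 = 377
F_{15} = F_{14} + F_{13} = 377 + 233 = 610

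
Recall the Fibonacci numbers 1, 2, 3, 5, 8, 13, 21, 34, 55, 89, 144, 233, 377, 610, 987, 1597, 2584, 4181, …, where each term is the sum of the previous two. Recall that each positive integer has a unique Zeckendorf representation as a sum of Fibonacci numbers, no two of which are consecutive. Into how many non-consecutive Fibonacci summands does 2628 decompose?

4

largest Fibonacci ≤ 2628 is 2584; 2628 − 2584 = 44
largest Fibonacci ≤ 44 is 34; 44 − 34 = 10
largest Fibonacci ≤ 10 is 8; 10 − 8 = 2
largest Fibonacci ≤ 2 is 2; 2 − 2 = 0
2628 = 2584 + 34 + 8 + 2, which has 4 terms.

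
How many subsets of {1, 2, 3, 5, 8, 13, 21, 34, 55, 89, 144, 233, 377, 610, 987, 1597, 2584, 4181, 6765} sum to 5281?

60

Starting from the Zeckendorf form and repeatedly splitting a term F_k into F_{k−1} + F_{k−2} (when neither is already used) reaches every representation.
5281 = 4181+987+89+21+3 = 4181+987+89+21+2+1 = 4181+987+89+13+8+3 = … (57 more), for 60 in all.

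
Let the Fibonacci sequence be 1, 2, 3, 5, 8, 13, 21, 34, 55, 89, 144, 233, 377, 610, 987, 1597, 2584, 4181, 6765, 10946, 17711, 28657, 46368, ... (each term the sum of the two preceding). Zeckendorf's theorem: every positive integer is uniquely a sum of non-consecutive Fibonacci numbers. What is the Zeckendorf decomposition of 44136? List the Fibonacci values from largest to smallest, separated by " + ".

Greedily peel off the largest Fibonacci term at each step:
28657 ≤ 44136 < 46368, so take 28657; remainder 15479
10946 ≤ 15479 < 17711, so take 10946; remainder 4533
4181 ≤ 4533 < 6765, so take 4181; remainder 352
233 ≤ 352 < 377, so take 233; remainder 119
89 ≤ 119 < 144, so take 89; remainder 30
21 ≤ 30 < 34, so take 21; remainder 9
8 ≤ 9 < 13, so take 8; remainder 1
1 ≤ 1 < 2, so take 1; remainder 0
So 44136 = 28657 + 10946 + 4181 + 233 + 89 + 21 + 8 + 1, with no two terms consecutive in the sequence.

28657 + 10946 + 4181 + 233 + 89 + 21 + 8 + 1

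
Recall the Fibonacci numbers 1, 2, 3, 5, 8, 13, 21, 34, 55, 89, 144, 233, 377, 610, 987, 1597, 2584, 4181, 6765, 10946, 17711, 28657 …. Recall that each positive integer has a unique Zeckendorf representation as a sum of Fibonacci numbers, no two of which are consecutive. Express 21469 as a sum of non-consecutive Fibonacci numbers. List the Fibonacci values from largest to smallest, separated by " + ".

17711 + 2584 + 987 + 144 + 34 + 8 + 1

Greedy algorithm:
21469: greatest Fibonacci not exceeding it is 17711, leaving 3758
3758: greatest Fibonacci not exceeding it is 2584, leaving 1174
1174: greatest Fibonacci not exceeding it is 987, leaving 187
187: greatest Fibonacci not exceeding it is 144, leaving 43
43: greatest Fibonacci not exceeding it is 34, leaving 9
9: greatest Fibonacci not exceeding it is 8, leaving 1
1: greatest Fibonacci not exceeding it is 1, leaving 0
So 21469 = 17711 + 2584 + 987 + 144 + 34 + 8 + 1, with no two terms consecutive in the sequence.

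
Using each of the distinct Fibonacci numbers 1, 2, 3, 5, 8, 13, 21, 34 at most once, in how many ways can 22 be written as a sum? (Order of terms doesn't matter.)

Starting from the Zeckendorf form and repeatedly splitting a term F_k into F_{k−1} + F_{k−2} (when neither is already used) reaches every representation.
22 = 21+1 = 13+8+1 = 13+5+3+1 — 3 representations.

3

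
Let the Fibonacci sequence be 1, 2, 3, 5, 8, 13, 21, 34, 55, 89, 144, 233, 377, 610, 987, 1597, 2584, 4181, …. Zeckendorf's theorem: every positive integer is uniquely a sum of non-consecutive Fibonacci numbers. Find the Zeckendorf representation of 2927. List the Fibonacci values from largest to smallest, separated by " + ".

Greedy algorithm:
2584 ≤ 2927 < 4181, so take 2584; remainder 343
233 ≤ 343 < 377, so take 233; remainder 110
89 ≤ 110 < 144, so take 89; remainder 21
21 ≤ 21 < 34, so take 21; remainder 0
So 2927 = 2584 + 233 + 89 + 21, with no two terms consecutive in the sequence.

2584 + 233 + 89 + 21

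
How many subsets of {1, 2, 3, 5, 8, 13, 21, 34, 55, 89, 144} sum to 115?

Starting from the Zeckendorf form and repeatedly splitting a term F_k into F_{k−1} + F_{k−2} (when neither is already used) reaches every representation.
115 = 89+21+5 = 89+21+3+2 = 89+13+8+5 = 55+34+21+5 = 89+13+8+3+2 = … (3 more), for 8 in all.

8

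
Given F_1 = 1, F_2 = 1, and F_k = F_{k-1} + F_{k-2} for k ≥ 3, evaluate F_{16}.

Iterating the recurrence up to F_{9} = 34 and F_{8} = 21:
F_{10} = F_{9} + F_{8} = 34 + 21 = 55
F_{11} = F_{10} + F_{9} = 55 + 34 = 89
F_{12} = F_{11} + F_{10} = 89 + 55 = 144
F_{13} = F_{12} + F_{11} = 144 + 89 = 233
F_{14} = F_{13} + F_{12} = 233 + 144 = 377
F_{15} = F_{14} + F_{13} = 377 + 233 = 610
F_{16} = F_{15} + F_{14} = 610 + 377 = 987

987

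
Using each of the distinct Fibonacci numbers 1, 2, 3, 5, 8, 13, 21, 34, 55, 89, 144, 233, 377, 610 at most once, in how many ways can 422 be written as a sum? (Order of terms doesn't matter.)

422 = 377+34+8+3 = 377+34+8+2+1 = 377+21+13+8+3 = 233+144+34+8+3 = … (14 more), for 18 in all.

18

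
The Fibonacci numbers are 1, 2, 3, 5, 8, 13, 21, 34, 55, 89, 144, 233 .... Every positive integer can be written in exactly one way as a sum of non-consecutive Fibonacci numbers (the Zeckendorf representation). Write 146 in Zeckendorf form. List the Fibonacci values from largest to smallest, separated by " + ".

take 144 (≤ 146); 146 − 144 = 2
take 2 (≤ 2); 2 − 2 = 0
So 146 = 144 + 2, with no two terms consecutive in the sequence.

144 + 2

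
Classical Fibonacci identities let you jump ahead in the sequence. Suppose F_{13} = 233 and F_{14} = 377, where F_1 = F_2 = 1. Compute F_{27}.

By F_{2k+1} = F_k² + F_{k+1}²: F_{27} = 233² + 377² = 54289 + 142129 = 196418.

196418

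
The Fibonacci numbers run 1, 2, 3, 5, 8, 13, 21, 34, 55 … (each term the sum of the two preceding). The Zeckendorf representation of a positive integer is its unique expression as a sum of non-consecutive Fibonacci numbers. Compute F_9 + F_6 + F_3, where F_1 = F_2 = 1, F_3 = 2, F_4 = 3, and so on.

44

F_9 + F_6 + F_3 = 34 + 8 + 2 = 44.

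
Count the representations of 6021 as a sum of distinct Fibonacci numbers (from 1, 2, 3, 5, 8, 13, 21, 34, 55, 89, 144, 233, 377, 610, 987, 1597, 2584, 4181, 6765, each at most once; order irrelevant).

36

Each representation comes from the Zeckendorf form by replacing some F_k with F_{k−1} + F_{k−2} where possible.
6021 = 4181+1597+233+8+2 = 4181+1597+233+5+3+2 = 4181+1597+144+89+8+2 = 4181+987+610+233+8+2 = 4181+1597+144+89+5+3+2 = … (31 more), for 36 in all.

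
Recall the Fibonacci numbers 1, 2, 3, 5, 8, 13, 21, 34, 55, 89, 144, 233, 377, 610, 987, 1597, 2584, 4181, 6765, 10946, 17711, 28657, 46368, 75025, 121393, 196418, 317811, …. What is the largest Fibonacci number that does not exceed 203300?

196418 ≤ 203300 < 317811, so the largest Fibonacci number not exceeding 203300 is 196418.

196418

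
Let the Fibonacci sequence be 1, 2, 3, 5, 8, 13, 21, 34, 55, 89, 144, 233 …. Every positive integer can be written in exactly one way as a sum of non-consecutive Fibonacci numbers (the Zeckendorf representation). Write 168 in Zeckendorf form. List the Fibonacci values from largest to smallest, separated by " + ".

take 144 (≤ 168); 168 − 144 = 24
take 21 (≤ 24); 24 − 21 = 3
take 3 (≤ 3); 3 − 3 = 0
So 168 = 144 + 21 + 3, with no two terms consecutive in the sequence.

144 + 21 + 3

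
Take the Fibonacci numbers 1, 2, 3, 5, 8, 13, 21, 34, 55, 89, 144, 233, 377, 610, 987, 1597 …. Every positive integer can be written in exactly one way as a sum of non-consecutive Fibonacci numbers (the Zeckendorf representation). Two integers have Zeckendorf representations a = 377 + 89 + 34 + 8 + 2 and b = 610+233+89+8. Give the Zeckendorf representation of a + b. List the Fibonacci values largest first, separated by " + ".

The two numbers are 510 and 940, so their sum is 1450.
Greedy algorithm:
987 ≤ 1450 < 1597, so take 987; remainder 463
377 ≤ 463 < 610, so take 377; remainder 86
55 ≤ 86 < 89, so take 55; remainder 31
21 ≤ 31 < 34, so take 21; remainder 10
8 ≤ 10 < 13, so take 8; remainder 2
2 ≤ 2 < 3, so take 2; remainder 0

987 + 377 + 55 + 21 + 8 + 2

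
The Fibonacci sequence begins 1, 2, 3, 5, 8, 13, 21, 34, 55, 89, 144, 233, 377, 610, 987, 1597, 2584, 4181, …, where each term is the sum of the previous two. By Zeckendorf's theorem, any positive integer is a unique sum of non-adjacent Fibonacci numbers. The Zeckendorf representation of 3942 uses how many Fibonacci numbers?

7

take 2584 (≤ 3942); 3942 − 2584 = 1358
take 987 (≤ 1358); 1358 − 987 = 371
take 233 (≤ 371); 371 − 233 = 138
take 89 (≤ 138); 138 − 89 = 49
take 34 (≤ 49); 49 − 34 = 15
take 13 (≤ 15); 15 − 13 = 2
take 2 (≤ 2); 2 − 2 = 0
3942 = 2584 + 987 + 233 + 89 + 34 + 13 + 2, which has 7 terms.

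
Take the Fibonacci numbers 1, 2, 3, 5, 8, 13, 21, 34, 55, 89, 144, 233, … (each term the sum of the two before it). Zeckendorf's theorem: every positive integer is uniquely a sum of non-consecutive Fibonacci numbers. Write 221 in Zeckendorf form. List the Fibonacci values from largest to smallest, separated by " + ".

Greedily peel off the largest Fibonacci term at each step:
221: greatest Fibonacci not exceeding it is 144, leaving 77
77: greatest Fibonacci not exceeding it is 55, leaving 22
22: greatest Fibonacci not exceeding it is 21, leaving 1
1: greatest Fibonacci not exceeding it is 1, leaving 0
So 221 = 144 + 55 + 21 + 1, with no two terms consecutive in the sequence.

144 + 55 + 21 + 1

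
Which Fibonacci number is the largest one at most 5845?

4181

4181 ≤ 5845 < 6765, so the largest Fibonacci number not exceeding 5845 is 4181.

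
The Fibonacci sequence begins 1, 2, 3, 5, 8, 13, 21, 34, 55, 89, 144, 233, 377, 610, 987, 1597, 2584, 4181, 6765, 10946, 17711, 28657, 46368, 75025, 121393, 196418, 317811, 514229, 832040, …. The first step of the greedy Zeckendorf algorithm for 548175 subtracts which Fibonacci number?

514229

514229 ≤ 548175 < 832040, so the largest Fibonacci number not exceeding 548175 is 514229.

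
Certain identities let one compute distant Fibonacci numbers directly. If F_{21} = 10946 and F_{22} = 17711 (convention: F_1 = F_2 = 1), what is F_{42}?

267914296

By the doubling identity F_{2k} = F_k(2F_{k+1} − F_k): F_{42} = 10946·(2·17711 − 10946) = 10946·24476 = 267914296.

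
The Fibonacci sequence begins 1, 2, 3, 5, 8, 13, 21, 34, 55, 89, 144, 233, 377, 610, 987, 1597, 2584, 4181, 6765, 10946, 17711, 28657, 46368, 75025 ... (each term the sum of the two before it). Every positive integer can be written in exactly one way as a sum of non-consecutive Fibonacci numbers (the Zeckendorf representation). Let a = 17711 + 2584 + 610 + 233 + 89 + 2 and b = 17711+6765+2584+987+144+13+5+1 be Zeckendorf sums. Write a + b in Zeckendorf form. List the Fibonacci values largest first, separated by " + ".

46368 + 2584 + 377 + 89 + 21

The two numbers are 21229 and 28210, so their sum is 49439.
49439: greatest Fibonacci not exceeding it is 46368, leaving 3071
3071: greatest Fibonacci not exceeding it is 2584, leaving 487
487: greatest Fibonacci not exceeding it is 377, leaving 110
110: greatest Fibonacci not exceeding it is 89, leaving 21
21: greatest Fibonacci not exceeding it is 21, leaving 0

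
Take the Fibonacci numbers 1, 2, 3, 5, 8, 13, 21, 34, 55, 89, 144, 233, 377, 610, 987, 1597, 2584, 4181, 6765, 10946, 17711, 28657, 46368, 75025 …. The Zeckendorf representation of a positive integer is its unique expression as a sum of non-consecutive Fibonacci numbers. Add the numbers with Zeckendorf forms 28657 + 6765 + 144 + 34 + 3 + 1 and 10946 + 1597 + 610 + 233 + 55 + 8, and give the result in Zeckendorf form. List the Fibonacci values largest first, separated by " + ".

The two numbers are 35604 and 13449, so their sum is 49053.
Greedy algorithm:
largest Fibonacci ≤ 49053 is 46368; 49053 − 46368 = 2685
largest Fibonacci ≤ 2685 is 2584; 2685 − 2584 = 101
largest Fibonacci ≤ 101 is 89; 101 − 89 = 12
largest Fibonacci ≤ 12 is 8; 12 − 8 = 4
largest Fibonacci ≤ 4 is 3; 4 − 3 = 1
largest Fibonacci ≤ 1 is 1; 1 − 1 = 0

46368 + 2584 + 89 + 8 + 3 + 1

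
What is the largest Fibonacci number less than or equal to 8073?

6765 ≤ 8073 < 10946, so the largest Fibonacci number not exceeding 8073 is 6765.

6765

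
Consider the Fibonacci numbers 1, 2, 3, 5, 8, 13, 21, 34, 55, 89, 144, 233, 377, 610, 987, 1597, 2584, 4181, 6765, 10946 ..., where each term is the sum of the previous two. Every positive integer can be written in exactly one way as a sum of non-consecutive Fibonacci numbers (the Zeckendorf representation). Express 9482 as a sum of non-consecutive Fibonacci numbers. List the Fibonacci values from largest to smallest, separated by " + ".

6765 + 2584 + 89 + 34 + 8 + 2

9482: greatest Fibonacci not exceeding it is 6765, leaving 2717
2717: greatest Fibonacci not exceeding it is 2584, leaving 133
133: greatest Fibonacci not exceeding it is 89, leaving 44
44: greatest Fibonacci not exceeding it is 34, leaving 10
10: greatest Fibonacci not exceeding it is 8, leaving 2
2: greatest Fibonacci not exceeding it is 2, leaving 0
So 9482 = 6765 + 2584 + 89 + 34 + 8 + 2, with no two terms consecutive in the sequence.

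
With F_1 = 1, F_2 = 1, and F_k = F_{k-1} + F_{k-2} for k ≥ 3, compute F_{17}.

1597

Iterating the recurrence up to F_{13} = 233 and F_{12} = 144:
F_{14} = F_{13} + F_{12} = 233 + 144 = 377
F_{15} = F_{14} + F_{13} = 377 + 233 = 610
F_{16} = F_{15} + F_{14} = 610 + 377 = 987
F_{17} = F_{16} + F_{15} = 987 + 610 = 1597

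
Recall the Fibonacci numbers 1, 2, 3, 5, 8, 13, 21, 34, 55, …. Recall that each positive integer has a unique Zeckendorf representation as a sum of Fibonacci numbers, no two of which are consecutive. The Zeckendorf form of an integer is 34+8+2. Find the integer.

44

34+8+2 = 44.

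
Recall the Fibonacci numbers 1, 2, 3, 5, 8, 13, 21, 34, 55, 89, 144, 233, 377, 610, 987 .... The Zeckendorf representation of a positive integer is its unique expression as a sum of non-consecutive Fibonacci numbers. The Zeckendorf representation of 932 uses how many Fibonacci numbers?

Greedy algorithm:
610 ≤ 932 < 987, so take 610; remainder 322
233 ≤ 322 < 377, so take 233; remainder 89
89 ≤ 89 < 144, so take 89; remainder 0
932 = 610 + 233 + 89, which has 3 terms.

3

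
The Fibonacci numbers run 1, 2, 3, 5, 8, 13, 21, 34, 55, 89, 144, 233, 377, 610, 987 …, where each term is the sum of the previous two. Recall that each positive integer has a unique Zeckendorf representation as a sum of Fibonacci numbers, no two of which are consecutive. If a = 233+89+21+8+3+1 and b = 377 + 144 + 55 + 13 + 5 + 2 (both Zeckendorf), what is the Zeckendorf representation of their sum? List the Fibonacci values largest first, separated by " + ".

The two numbers are 355 and 596, so their sum is 951.
Greedy algorithm:
951: greatest Fibonacci not exceeding it is 610, leaving 341
341: greatest Fibonacci not exceeding it is 233, leaving 108
108: greatest Fibonacci not exceeding it is 89, leaving 19
19: greatest Fibonacci not exceeding it is 13, leaving 6
6: greatest Fibonacci not exceeding it is 5, leaving 1
1: greatest Fibonacci not exceeding it is 1, leaving 0

610 + 233 + 89 + 13 + 5 + 1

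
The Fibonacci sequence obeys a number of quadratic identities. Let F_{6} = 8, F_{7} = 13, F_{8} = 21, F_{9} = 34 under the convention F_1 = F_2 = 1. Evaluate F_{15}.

610

By the addition formula F_{m+n} = F_m F_{n+1} + F_{m−1} F_n with m=9, n=6: F_{15} = 34·13 + 21·8 = 442 + 168 = 610.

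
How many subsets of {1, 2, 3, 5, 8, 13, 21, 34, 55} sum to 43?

Starting from the Zeckendorf form and repeatedly splitting a term F_k into F_{k−1} + F_{k−2} (when neither is already used) reaches every representation.
43 = 34+8+1 = 34+5+3+1 = 21+13+8+1 = … (1 more), for 4 in all.

4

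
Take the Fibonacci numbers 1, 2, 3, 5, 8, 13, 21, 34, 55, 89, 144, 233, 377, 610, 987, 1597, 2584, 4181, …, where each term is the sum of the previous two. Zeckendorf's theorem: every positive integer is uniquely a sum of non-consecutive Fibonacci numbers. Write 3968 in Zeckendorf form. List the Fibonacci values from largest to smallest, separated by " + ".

Greedy algorithm:
subtract 2584 from 3968: 1384 remains
subtract 987 from 1384: 397 remains
subtract 377 from 397: 20 remains
subtract 13 from 20: 7 remains
subtract 5 from 7: 2 remains
subtract 2 from 2: 0 remains
So 3968 = 2584 + 987 + 377 + 13 + 5 + 2, with no two terms consecutive in the sequence.

2584 + 987 + 377 + 13 + 5 + 2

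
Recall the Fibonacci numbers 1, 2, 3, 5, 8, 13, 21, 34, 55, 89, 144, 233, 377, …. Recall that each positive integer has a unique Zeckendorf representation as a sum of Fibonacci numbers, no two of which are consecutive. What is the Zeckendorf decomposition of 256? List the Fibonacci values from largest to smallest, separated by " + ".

largest Fibonacci ≤ 256 is 233; 256 − 233 = 23
largest Fibonacci ≤ 23 is 21; 23 − 21 = 2
largest Fibonacci ≤ 2 is 2; 2 − 2 = 0
So 256 = 233 + 21 + 2, with no two terms consecutive in the sequence.

233 + 21 + 2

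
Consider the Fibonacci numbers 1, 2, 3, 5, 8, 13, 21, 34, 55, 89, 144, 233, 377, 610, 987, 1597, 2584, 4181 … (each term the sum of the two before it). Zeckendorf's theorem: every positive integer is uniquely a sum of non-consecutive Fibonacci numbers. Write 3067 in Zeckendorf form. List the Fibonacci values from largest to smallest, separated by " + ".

largest Fibonacci ≤ 3067 is 2584; 3067 − 2584 = 483
largest Fibonacci ≤ 483 is 377; 483 − 377 = 106
largest Fibonacci ≤ 106 is 89; 106 − 89 = 17
largest Fibonacci ≤ 17 is 13; 17 − 13 = 4
largest Fibonacci ≤ 4 is 3; 4 − 3 = 1
largest Fibonacci ≤ 1 is 1; 1 − 1 = 0
So 3067 = 2584 + 377 + 89 + 13 + 3 + 1, with no two terms consecutive in the sequence.

2584 + 377 + 89 + 13 + 3 + 1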